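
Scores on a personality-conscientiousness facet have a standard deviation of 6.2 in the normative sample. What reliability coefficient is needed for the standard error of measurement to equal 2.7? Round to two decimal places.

r = 1 − (2.700/6.2)² ≈ 1 − 0.190 ≈ 0.810

0.81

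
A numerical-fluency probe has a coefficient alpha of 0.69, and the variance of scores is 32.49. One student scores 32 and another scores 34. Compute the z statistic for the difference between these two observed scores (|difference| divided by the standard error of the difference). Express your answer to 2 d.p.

SD = √32.49 ≈ 5.7000
SEM = 5.7000 * √(1 − 0.6900) = 5.7000 * √0.3100 ≈ 5.7000 * 0.5568 ≈ 3.1736
SE_diff = √2 * SEM ≈ 4.4882
z = |32 − 34| / 4.4882 = 2 / 4.4882 ≈ 0.4456

0.45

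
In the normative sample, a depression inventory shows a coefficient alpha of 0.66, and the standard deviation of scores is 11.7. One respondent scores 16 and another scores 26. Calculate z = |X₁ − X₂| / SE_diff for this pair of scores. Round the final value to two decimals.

SEM = 11.700 * √(1 − 0.660) = 11.700 * √0.340 ≈ 11.700 * 0.583 ≈ 6.822
SE_diff = √2 * SEM ≈ 9.648
z = 10 / 9.648 ≈ 1.036

1.04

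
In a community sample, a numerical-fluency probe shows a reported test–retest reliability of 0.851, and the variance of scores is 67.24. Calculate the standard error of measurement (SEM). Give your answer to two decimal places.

3.17

SD = √67.24 ≈ 8.2000
SEM = 8.2000×√(1 − 0.8510) ≈ 3.1652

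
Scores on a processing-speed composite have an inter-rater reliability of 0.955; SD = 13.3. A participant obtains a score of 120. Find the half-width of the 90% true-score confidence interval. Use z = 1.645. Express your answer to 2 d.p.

4.64

SEM = 13.3000 · √(1 − 0.9550) = 13.3000 · √0.0450 ≈ 13.3000 · 0.2121 ≈ 2.8214
1.645 · SEM ≈ 4.6411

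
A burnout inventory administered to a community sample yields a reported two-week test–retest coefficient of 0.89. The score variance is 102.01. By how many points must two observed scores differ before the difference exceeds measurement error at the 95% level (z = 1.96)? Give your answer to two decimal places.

SD = √102.01 = 10.1000
SEM = 10.1000 · √(1 − 0.8900) = 10.1000 · √0.1100 ≈ 10.1000 · 0.3317 ≈ 3.3498
SE_diff = SEM · √2 ≈ 3.3498 · 1.4142 ≈ 4.7373
Smallest detectable difference = 1.96·4.7373 ≈ 9.2851

9.29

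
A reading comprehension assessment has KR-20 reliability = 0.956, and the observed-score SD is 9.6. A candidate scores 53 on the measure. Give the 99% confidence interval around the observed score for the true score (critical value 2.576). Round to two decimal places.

SEM = 9.60000 * √(1 − 0.95600) = 9.60000 * √0.04400 ≈ 9.60000 * 0.20976 ≈ 2.01371
2.576 * SEM ≈ 5.18732
Interval: (47.81268, 58.18732)

[47.81, 58.19]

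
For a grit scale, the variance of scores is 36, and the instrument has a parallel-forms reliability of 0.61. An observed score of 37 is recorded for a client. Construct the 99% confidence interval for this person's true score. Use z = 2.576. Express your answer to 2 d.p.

SD = √36 = 6.000
The standard error of measurement is 6.000*√(1 − 0.610) ≈ 6.000*0.624 ≈ 3.747.
2.576 * SEM ≈ 9.652
Interval: (27.348, 46.652)

[27.35, 46.65]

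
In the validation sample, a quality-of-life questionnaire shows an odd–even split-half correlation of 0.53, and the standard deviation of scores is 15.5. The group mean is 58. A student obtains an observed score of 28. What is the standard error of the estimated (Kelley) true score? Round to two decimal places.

Spearman-Brown: r = 2(0.53) / (1 + 0.53) = 1.0600 / 1.5300 ≈ 0.6928
SE_est = SD · √(r(1 − r)) = 15.5000 · √0.2128 ≈ 15.5000 · 0.4613 ≈ 7.1506

7.15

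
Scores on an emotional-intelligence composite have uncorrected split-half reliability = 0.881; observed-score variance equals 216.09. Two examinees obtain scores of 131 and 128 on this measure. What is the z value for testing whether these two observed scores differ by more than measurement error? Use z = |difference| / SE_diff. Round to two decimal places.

0.57

σ = 216.09^(1/2) = 14.700
Spearman-Brown: r = 2(0.881) / (1 + 0.881) = 1.762 / 1.881 ≃ 0.937
The standard error of measurement is 14.700*√(1 − 0.937) ≃ 14.700*0.252 ≃ 3.697.
Standard error of the difference = 3.697·√2 ≃ 5.229
z = 3 / 5.229 ≃ 0.574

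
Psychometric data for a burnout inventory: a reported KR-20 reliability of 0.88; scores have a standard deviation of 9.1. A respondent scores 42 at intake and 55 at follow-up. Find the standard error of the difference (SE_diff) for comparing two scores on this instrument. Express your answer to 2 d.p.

4.46

The standard error of measurement is 9.100×√(1 − 0.880) ≃ 9.100×0.346 ≃ 3.152.
Standard error of the difference = 3.152·√2 ≃ 4.458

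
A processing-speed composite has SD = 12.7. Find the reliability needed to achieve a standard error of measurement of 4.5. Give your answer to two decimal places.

0.87

r = 1 − (SEM / SD)² = 1 − (4.500 / 12.7)² ≈ 1 − 0.126 ≈ 0.874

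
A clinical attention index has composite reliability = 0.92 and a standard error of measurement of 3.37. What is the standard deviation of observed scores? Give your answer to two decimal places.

11.91

σ = SEM·(1 − r)^(−1/2) ≈ 3.37×3.5355 ≈ 11.9147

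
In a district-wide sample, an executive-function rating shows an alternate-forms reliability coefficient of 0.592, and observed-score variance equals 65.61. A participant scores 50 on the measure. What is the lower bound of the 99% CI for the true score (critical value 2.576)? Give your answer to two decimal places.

σ = 65.61^(1/2) = 8.10000
The standard error of measurement is 8.10000·√(1 − 0.59200) ≈ 8.10000·0.63875 ≈ 5.17387.
2.576 · SEM ≈ 13.32788
Lower bound: 50 − 13.32788 = 36.67212

36.67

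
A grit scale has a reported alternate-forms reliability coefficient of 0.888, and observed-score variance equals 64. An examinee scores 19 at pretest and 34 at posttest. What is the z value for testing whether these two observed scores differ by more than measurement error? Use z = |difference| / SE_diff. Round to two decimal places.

3.96

SD = √64 ≈ 8.0000
SEM = 8.0000×√(1 − 0.8880) ≈ 2.6773
SE_diff = √2 × SEM ≈ 3.7863
z = 15 / 3.7863 ≈ 3.9617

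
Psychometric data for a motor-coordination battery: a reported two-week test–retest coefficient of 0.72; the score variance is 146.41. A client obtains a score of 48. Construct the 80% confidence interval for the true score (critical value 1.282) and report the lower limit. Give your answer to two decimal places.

σ = 146.41^(1/2) = 12.1000
SEM = 12.1000×√(1 − 0.7200) ≈ 6.4027
1.282 × SEM ≈ 8.2083
Lower bound: 48 − 8.2083 = 39.7917

39.79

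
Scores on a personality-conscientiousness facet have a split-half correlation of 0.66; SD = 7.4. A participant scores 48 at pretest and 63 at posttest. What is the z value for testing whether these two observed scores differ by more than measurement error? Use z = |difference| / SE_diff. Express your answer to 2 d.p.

3.17

r_full = 2·0.66 / (1 + 0.66) ≈ 0.795
The standard error of measurement is 7.400·√(1 − 0.795) ≈ 7.400·0.453 ≈ 3.349.
SE_diff = SEM · √2 ≈ 3.349 · 1.414 ≈ 4.736
z = 15 / 4.736 ≈ 3.167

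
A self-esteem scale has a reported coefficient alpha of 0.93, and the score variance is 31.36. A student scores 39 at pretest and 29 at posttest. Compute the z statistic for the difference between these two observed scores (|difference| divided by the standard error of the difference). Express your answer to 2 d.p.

SD = √31.36 = 5.6000
The standard error of measurement is 5.6000×√(1 − 0.9300) ≃ 5.6000×0.2646 ≃ 1.4816.
SE_diff = √2 × SEM ≃ 2.0953
z = 10 / 2.0953 ≃ 4.7725

4.77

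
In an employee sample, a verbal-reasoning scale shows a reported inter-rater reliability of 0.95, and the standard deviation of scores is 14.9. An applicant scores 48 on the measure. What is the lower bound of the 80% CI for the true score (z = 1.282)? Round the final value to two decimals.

43.73

SEM = 14.900 × √(1 − 0.950) = 14.900 × √0.050 ≈ 14.900 × 0.224 ≈ 3.332
Half-width = 1.282×3.332 ≈ 4.271
Lower limit = 48 − 4.271 ≈ 43.729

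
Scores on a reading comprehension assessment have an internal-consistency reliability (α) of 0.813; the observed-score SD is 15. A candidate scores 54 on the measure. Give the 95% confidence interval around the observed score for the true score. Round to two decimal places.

SEM = 15.0000·√(1 − 0.8130) ≃ 6.4865
Margin = 1.96 · 6.4865 ≃ 12.7136
Interval: (41.2864, 66.7136)

[41.29, 66.71]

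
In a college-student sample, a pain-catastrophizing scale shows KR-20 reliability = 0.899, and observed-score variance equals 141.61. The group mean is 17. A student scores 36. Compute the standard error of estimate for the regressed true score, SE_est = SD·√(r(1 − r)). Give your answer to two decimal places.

3.59

SD = √141.61 = 11.9000
SE_est = SD · √(r(1 − r)) = 11.9000 · √0.0908 ≈ 11.9000 · 0.3013 ≈ 3.5858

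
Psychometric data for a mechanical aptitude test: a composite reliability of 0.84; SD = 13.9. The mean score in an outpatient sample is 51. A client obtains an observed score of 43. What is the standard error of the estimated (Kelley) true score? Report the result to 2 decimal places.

SE_est = 13.900·√(0.840·0.160) ≈ 5.096

5.10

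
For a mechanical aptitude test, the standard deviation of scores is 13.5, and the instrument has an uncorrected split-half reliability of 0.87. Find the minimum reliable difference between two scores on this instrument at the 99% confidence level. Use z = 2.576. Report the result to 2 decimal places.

Full-length reliability (Spearman-Brown) = 2(0.87)/(1+0.87) ≈ 0.930
SEM = 13.500 · √(1 − 0.930) = 13.500 · √0.070 ≈ 13.500 · 0.264 ≈ 3.559
SE_diff = √2 · SEM ≈ 5.034
Smallest detectable difference = 2.576·5.034 ≈ 12.967

12.97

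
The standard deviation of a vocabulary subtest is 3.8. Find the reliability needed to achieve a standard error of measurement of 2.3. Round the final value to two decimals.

r = 1 − (2.30000/3.8)² ≈ 1 − 0.36634 ≈ 0.63366

0.63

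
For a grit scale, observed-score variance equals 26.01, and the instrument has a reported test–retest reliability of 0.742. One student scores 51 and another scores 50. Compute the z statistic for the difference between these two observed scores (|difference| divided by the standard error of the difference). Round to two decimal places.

SD = √26.01 ≈ 5.100
SEM = 5.100×√(1 − 0.742) ≈ 2.590
Standard error of the difference = 2.590·√2 ≈ 3.663
z = |51 − 50| / 3.663 = 1 / 3.663 ≈ 0.273

0.27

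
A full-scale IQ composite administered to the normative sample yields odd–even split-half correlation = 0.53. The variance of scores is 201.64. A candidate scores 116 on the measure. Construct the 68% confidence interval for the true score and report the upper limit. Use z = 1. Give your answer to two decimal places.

123.87

σ = 201.64^(1/2) = 14.20000
Spearman-Brown: r = 2(0.53) / (1 + 0.53) = 1.06000 / 1.53000 ≃ 0.69281
SEM = 14.20000×√(1 − 0.69281) ≃ 7.87030
1 × SEM ≃ 7.87030
Upper bound: 116 + 7.87030 = 123.87030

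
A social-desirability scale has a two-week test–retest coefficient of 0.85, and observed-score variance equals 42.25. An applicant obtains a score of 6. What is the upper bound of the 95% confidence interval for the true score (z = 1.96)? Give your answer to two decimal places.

SD = √42.25 = 6.500
SEM = 6.500 · √(1 − 0.850) = 6.500 · √0.150 ≈ 6.500 · 0.387 ≈ 2.517
1.96 · SEM ≈ 4.934
Upper bound: 6 + 4.934 = 10.934

10.93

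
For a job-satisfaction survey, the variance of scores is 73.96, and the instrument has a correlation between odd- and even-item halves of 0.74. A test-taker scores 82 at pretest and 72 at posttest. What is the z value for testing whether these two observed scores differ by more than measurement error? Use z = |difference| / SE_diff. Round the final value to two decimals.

2.13

SD = √73.96 = 8.600
r_full = 2·0.74 / (1 + 0.74) ≈ 0.851
SEM = 8.600×√(1 − 0.851) ≈ 3.324
SE_diff = √2 × SEM ≈ 4.701
z = 10 / 4.701 ≈ 2.127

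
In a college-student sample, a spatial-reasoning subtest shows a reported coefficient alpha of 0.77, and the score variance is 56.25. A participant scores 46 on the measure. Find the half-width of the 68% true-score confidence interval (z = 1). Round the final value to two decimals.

3.60

σ = 56.25^(1/2) = 7.500
The standard error of measurement is 7.500×√(1 − 0.770) ≃ 7.500×0.480 ≃ 3.597.
Margin = 1 × 3.597 ≃ 3.597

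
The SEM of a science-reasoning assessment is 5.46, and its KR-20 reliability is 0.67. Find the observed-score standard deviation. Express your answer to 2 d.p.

9.50

σ = SEM·(1 − r)^(−1/2) ≈ 5.46·1.74078 ≈ 9.50464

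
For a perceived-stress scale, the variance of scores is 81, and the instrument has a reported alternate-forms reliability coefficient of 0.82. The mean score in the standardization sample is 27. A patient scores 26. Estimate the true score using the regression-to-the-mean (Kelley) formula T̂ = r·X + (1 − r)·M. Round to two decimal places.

T̂ = r·X + (1 − r)·M = 0.8200·26 + 0.1800·27 = 21.3200 + 4.8600 ≈ 26.1800

26.18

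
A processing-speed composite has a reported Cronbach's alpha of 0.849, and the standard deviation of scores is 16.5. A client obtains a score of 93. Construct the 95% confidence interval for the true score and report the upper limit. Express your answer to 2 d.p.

The standard error of measurement is 16.5000×√(1 − 0.8490) ≈ 16.5000×0.3886 ≈ 6.4117.
1.96 × SEM ≈ 12.5669
Upper limit = 93 + 12.5669 ≈ 105.5669

105.57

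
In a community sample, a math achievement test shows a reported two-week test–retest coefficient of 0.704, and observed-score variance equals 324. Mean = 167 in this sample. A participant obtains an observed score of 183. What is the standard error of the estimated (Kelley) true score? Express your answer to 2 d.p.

σ = 324^(1/2) = 18.0000
SE_est = SD × √(r(1 − r)) = 18.0000 × √0.2084 ≈ 18.0000 × 0.4565 ≈ 8.2168

8.22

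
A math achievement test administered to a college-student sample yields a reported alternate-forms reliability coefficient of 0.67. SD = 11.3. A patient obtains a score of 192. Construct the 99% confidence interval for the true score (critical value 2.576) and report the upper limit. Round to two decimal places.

SEM = 11.300·√(1 − 0.670) ≃ 6.491
Half-width = 2.576·6.491 ≃ 16.722
Upper limit = 192 + 16.722 ≃ 208.722

208.72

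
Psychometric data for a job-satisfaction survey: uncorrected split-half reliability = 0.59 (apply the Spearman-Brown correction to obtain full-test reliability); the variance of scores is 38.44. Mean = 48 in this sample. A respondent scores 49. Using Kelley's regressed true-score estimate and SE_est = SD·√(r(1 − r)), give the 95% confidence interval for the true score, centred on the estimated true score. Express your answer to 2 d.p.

[43.43, 54.06]

SD = √38.44 ≃ 6.200
Full-length reliability (Spearman-Brown) = 2(0.59)/(1+0.59) ≃ 0.742
T̂ = r·X + (1 − r)·M = 0.742*49 + 0.258*48 ≃ 36.365 + 12.377 ≃ 48.742
SE_est = SD * √(r(1 − r)) = 6.200 * √0.191 ≃ 6.200 * 0.437 ≃ 2.712
CI = 48.742 ± 1.96 * 2.712 → [43.426, 54.058]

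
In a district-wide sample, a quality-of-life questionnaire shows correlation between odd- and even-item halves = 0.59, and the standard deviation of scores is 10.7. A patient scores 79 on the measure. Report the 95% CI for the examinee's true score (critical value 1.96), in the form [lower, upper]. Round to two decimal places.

[68.35, 89.65]

Spearman-Brown: r = 2(0.59) / (1 + 0.59) = 1.1800 / 1.5900 ≈ 0.7421
SEM = 10.7000·√(1 − 0.7421) ≈ 5.4335
Half-width = 1.96·5.4335 ≈ 10.6496
CI = 79 ± 10.6496 → [68.3504, 89.6496]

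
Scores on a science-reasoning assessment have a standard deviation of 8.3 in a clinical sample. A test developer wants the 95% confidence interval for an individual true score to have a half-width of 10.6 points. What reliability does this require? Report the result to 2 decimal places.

0.58

Required SEM = 10.6 / 1.96 ≈ 5.408
r = 1 − (5.408/8.3)² ≈ 1 − 0.425 ≈ 0.575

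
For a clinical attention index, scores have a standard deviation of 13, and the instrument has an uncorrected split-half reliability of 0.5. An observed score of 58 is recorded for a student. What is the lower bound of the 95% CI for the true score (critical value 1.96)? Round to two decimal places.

r_full = 2·0.5 / (1 + 0.5) ≈ 0.6667
SEM = 13.0000×√(1 − 0.6667) ≈ 7.5056
Half-width = 1.96×7.5056 ≈ 14.7109
Lower limit = 58 − 14.7109 ≈ 43.2891

43.29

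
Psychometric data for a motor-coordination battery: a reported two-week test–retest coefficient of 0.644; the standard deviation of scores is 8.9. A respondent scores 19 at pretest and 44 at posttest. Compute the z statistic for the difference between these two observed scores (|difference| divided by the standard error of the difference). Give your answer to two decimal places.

The standard error of measurement is 8.900*√(1 − 0.644) ≈ 8.900*0.597 ≈ 5.310.
SE_diff = √2 * SEM ≈ 7.510
z = |19 − 44| / 7.510 = 25 / 7.510 ≈ 3.329

3.33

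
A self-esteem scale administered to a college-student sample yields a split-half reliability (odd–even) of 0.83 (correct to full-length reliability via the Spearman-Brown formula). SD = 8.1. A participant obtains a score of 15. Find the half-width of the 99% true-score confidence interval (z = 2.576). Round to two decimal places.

Spearman-Brown: r = 2(0.83) / (1 + 0.83) = 1.6600 / 1.8300 ≈ 0.9071
The standard error of measurement is 8.1000*√(1 − 0.9071) ≈ 8.1000*0.3048 ≈ 2.4688.
Margin = 2.576 * 2.4688 ≈ 6.3596

6.36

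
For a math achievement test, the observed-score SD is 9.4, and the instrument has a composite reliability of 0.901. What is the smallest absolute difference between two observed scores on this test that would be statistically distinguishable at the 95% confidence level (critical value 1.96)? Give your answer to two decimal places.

SEM = 9.4000 × √(1 − 0.9010) = 9.4000 × √0.0990 ≈ 9.4000 × 0.3146 ≈ 2.9576
Standard error of the difference = 2.9576·√2 ≈ 4.1827
Smallest detectable difference = 1.96×4.1827 ≈ 8.1982

8.20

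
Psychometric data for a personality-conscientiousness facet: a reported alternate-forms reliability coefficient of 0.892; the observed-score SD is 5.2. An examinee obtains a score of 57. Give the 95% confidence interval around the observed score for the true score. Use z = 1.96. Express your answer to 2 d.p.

The standard error of measurement is 5.2000×√(1 − 0.8920) ≈ 5.2000×0.3286 ≈ 1.7089.
Margin = 1.96 × 1.7089 ≈ 3.3494
CI = 57 ± 3.3494 → [53.6506, 60.3494]

[53.65, 60.35]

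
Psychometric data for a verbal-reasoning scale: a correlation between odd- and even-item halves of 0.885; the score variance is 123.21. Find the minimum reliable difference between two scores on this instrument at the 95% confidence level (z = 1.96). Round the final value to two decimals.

7.60

σ = 123.21^(1/2) = 11.100
Spearman-Brown: r = 2(0.885) / (1 + 0.885) = 1.770 / 1.885 ≈ 0.939
SEM = 11.100*√(1 − 0.939) ≈ 2.742
SE_diff = SEM * √2 ≈ 2.742 * 1.414 ≈ 3.877
Minimum reliable difference = 1.96 * SE_diff ≈ 1.96 * 3.877 ≈ 7.600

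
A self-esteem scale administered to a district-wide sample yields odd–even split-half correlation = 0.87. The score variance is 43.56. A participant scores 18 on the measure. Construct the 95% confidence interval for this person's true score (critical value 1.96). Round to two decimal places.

SD = √43.56 ≈ 6.60000
Spearman-Brown: r = 2(0.87) / (1 + 0.87) = 1.74000 / 1.87000 ≈ 0.93048
The standard error of measurement is 6.60000*√(1 − 0.93048) ≈ 6.60000*0.26366 ≈ 1.74018.
1.96 * SEM ≈ 3.41076
Interval: (14.58924, 21.41076)

[14.59, 21.41]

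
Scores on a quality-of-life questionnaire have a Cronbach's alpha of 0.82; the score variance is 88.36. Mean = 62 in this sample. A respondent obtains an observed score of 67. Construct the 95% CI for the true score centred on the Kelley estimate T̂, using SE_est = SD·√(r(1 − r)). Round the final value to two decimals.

SD = √88.36 ≈ 9.400
T̂ = r·X + (1 − r)·M = 0.820×67 + 0.180×62 = 54.940 + 11.160 ≈ 66.100
SE_est = SD × √(r(1 − r)) = 9.400 × √0.148 ≈ 9.400 × 0.384 ≈ 3.611
CI = 66.100 ± 1.96 × 3.611 → [59.022, 73.178]

[59.02, 73.18]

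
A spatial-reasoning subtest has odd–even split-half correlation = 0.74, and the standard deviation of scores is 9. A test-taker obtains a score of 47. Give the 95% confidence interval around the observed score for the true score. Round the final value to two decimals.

[40.18, 53.82]

Spearman-Brown: r = 2(0.74) / (1 + 0.74) = 1.4800 / 1.7400 ≃ 0.8506
SEM = 9.0000*√(1 − 0.8506) ≃ 3.4790
Half-width = 1.96*3.4790 ≃ 6.8188
95% CI: 47 ± 6.8188 = [40.1812, 53.8188]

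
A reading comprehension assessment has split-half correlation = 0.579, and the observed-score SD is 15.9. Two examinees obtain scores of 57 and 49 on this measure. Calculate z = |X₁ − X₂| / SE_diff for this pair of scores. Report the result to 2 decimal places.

0.69

Full-length reliability (Spearman-Brown) = 2(0.579)/(1+0.579) ≈ 0.7334
SEM = 15.9000 × √(1 − 0.7334) = 15.9000 × √0.2666 ≈ 15.9000 × 0.5164 ≈ 8.2101
SE_diff = SEM × √2 ≈ 8.2101 × 1.4142 ≈ 11.6108
z = |57 − 49| / 11.6108 = 8 / 11.6108 ≈ 0.6890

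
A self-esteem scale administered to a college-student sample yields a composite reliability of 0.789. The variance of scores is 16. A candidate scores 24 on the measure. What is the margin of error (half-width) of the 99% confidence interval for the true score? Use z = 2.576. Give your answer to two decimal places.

4.73

σ = 16^(1/2) = 4.0000
The standard error of measurement is 4.0000×√(1 − 0.7890) ≈ 4.0000×0.4593 ≈ 1.8374.
Half-width = 2.576×1.8374 ≈ 4.7331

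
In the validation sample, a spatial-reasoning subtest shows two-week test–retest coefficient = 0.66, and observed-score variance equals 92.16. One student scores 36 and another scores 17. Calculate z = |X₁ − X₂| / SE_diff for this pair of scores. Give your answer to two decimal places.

SD = √92.16 = 9.6000
SEM = 9.6000 * √(1 − 0.6600) = 9.6000 * √0.3400 ≈ 9.6000 * 0.5831 ≈ 5.5977
SE_diff = √2 * SEM ≈ 7.9164
z = |36 − 17| / 7.9164 = 19 / 7.9164 ≈ 2.4001

2.40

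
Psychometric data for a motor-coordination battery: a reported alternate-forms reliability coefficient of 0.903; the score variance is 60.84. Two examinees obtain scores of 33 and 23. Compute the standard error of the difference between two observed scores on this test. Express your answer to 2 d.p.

SD = √60.84 ≈ 7.8000
SEM = 7.8000·√(1 − 0.9030) ≈ 2.4293
Standard error of the difference = 2.4293·√2 ≈ 3.4355

3.44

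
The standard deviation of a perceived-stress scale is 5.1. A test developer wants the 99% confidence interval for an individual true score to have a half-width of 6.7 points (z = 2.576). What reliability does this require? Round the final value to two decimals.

0.74

SEM needed = half-width / z = 6.7/2.576 ≈ 2.60093
r = 1 − (SEM / SD)² = 1 − (2.60093 / 5.1)² ≈ 1 − 0.26009 ≈ 0.73991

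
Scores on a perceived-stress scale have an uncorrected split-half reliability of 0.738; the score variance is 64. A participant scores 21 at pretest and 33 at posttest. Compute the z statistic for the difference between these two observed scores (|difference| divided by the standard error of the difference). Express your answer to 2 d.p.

2.73

σ = 64^(1/2) = 8.000
r_full = 2·0.738 / (1 + 0.738) ≈ 0.849
SEM = 8.000×√(1 − 0.849) ≈ 3.106
Standard error of the difference = 3.106·√2 ≈ 4.393
z = |21 − 33| / 4.393 = 12 / 4.393 ≈ 2.732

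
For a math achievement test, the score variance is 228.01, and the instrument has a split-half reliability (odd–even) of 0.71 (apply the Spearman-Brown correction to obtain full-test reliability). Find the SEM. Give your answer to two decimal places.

SD = √228.01 ≃ 15.1000
r_full = 2·0.71 / (1 + 0.71) ≃ 0.8304
SEM = 15.1000 × √(1 − 0.8304) = 15.1000 × √0.1696 ≃ 15.1000 × 0.4118 ≃ 6.2184

6.22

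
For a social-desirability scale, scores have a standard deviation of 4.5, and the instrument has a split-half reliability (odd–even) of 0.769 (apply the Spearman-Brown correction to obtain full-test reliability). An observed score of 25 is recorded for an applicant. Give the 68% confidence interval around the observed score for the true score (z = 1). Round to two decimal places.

r_full = 2·0.769 / (1 + 0.769) ≈ 0.86942
SEM = 4.50000×√(1 − 0.86942) ≈ 1.62613
1 × SEM ≈ 1.62613
Interval: (23.37387, 26.62613)

[23.37, 26.63]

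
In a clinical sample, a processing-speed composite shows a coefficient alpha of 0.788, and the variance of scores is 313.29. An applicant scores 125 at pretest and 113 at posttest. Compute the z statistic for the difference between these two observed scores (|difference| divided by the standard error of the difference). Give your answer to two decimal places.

SD = √313.29 = 17.7000
The standard error of measurement is 17.7000*√(1 − 0.7880) ≈ 17.7000*0.4604 ≈ 8.1497.
SE_diff = √2 * SEM ≈ 11.5254
z = |125 − 113| / 11.5254 = 12 / 11.5254 ≈ 1.0412

1.04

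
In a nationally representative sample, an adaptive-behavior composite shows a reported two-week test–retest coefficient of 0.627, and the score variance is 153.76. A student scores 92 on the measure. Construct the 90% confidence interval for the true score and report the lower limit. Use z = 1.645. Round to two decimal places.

SD = √153.76 = 12.4000
SEM = 12.4000 * √(1 − 0.6270) = 12.4000 * √0.3730 ≈ 12.4000 * 0.6107 ≈ 7.5731
1.645 * SEM ≈ 12.4578
Lower limit = 92 − 12.4578 ≈ 79.5422

79.54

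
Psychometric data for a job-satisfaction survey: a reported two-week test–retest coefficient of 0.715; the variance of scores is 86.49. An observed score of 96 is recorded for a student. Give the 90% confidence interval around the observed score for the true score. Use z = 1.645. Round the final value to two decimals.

[87.83, 104.17]

σ = 86.49^(1/2) = 9.300
SEM = 9.300×√(1 − 0.715) ≈ 4.965
1.645 × SEM ≈ 8.167
90% CI: 96 ± 8.167 = [87.833, 104.167]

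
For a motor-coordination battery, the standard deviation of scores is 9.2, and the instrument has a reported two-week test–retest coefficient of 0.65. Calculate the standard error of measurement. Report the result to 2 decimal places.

5.44

SEM = 9.200 × √(1 − 0.650) = 9.200 × √0.350 ≈ 9.200 × 0.592 ≈ 5.443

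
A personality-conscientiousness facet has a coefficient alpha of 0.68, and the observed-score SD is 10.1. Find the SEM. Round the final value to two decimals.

SEM = 10.100*√(1 − 0.680) ≈ 5.713

5.71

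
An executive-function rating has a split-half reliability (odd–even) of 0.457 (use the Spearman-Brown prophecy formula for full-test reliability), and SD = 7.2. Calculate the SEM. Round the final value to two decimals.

Spearman-Brown: r = 2(0.457) / (1 + 0.457) = 0.9140 / 1.4570 ≈ 0.6273
The standard error of measurement is 7.2000*√(1 − 0.6273) ≈ 7.2000*0.6105 ≈ 4.3954.

4.40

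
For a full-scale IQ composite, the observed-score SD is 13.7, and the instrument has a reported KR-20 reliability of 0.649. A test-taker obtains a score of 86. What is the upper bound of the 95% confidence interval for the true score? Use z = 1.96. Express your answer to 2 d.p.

101.91

SEM = 13.700 * √(1 − 0.649) = 13.700 * √0.351 ≃ 13.700 * 0.592 ≃ 8.117
1.96 * SEM ≃ 15.909
Upper limit = 86 + 15.909 ≃ 101.909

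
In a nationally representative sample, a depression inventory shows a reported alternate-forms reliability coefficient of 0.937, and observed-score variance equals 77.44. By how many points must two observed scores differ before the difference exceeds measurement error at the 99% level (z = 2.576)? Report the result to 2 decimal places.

8.05

σ = 77.44^(1/2) = 8.80000
SEM = 8.80000×√(1 − 0.93700) ≈ 2.20878
SE_diff = √2 × SEM ≈ 3.12369
Minimum reliable difference = 2.576 × SE_diff ≈ 2.576 × 3.12369 ≈ 8.04663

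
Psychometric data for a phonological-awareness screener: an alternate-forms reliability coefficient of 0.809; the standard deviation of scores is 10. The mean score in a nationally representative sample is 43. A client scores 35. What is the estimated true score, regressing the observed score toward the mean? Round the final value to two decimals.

36.53

T̂ = 0.809(35) + 0.191(43) ≈ 36.528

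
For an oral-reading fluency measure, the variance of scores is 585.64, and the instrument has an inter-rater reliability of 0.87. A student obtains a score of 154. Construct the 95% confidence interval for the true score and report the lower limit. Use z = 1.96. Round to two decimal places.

SD = √585.64 = 24.20000
SEM = 24.20000×√(1 − 0.87000) ≈ 8.72543
Half-width = 1.96×8.72543 ≈ 17.10185
Lower bound: 154 − 17.10185 = 136.89815

136.90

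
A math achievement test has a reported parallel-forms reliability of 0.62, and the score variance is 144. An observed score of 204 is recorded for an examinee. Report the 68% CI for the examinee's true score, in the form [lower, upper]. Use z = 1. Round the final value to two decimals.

[196.60, 211.40]

σ = 144^(1/2) = 12.0000
The standard error of measurement is 12.0000·√(1 − 0.6200) ≈ 12.0000·0.6164 ≈ 7.3973.
Margin = 1 · 7.3973 ≈ 7.3973
Interval: (196.6027, 211.3973)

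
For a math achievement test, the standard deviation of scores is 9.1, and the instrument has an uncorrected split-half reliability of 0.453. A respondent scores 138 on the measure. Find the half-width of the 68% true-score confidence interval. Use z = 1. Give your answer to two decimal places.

5.58

Spearman-Brown: r = 2(0.453) / (1 + 0.453) = 0.906 / 1.453 ≈ 0.624
SEM = 9.100 * √(1 − 0.624) = 9.100 * √0.376 ≈ 9.100 * 0.614 ≈ 5.583
Half-width = 1*5.583 ≈ 5.583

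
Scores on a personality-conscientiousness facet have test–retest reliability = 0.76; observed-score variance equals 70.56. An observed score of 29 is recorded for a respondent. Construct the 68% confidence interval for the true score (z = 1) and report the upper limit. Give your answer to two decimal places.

33.12

SD = √70.56 = 8.400
SEM = 8.400*√(1 − 0.760) ≈ 4.115
Half-width = 1*4.115 ≈ 4.115
Upper limit = 29 + 4.115 ≈ 33.115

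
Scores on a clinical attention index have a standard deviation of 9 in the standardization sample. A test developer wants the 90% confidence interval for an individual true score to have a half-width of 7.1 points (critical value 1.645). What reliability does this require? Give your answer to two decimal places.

Required SEM = 7.1 / 1.645 ≃ 4.31611
r = 1 − (SEM / SD)² = 1 − (4.31611 / 9)² ≃ 1 − 0.22999 ≃ 0.77001

0.77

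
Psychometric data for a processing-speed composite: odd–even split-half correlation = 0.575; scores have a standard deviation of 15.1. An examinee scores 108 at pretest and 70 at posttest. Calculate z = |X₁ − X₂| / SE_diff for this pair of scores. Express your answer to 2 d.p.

Full-length reliability (Spearman-Brown) = 2(0.575)/(1+0.575) ≈ 0.730
SEM = 15.100 * √(1 − 0.730) = 15.100 * √0.270 ≈ 15.100 * 0.519 ≈ 7.844
Standard error of the difference = 7.844·√2 ≈ 11.093
z = 38 / 11.093 ≈ 3.426

3.43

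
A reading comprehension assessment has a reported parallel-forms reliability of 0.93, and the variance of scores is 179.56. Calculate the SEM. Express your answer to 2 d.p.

3.55

SD = √179.56 = 13.40000
SEM = 13.40000 × √(1 − 0.93000) = 13.40000 × √0.07000 ≈ 13.40000 × 0.26458 ≈ 3.54531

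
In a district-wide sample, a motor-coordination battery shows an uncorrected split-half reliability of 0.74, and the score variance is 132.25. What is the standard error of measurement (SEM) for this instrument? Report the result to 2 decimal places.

σ = 132.25^(1/2) = 11.50000
Full-length reliability (Spearman-Brown) = 2(0.74)/(1+0.74) ≃ 0.85057
SEM = 11.50000·√(1 − 0.85057) ≃ 4.44539

4.45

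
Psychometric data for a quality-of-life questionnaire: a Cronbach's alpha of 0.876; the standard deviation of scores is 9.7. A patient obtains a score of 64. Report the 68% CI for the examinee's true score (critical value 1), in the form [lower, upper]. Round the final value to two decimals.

SEM = 9.700·√(1 − 0.876) ≈ 3.416
1 · SEM ≈ 3.416
Interval: (60.584, 67.416)

[60.58, 67.42]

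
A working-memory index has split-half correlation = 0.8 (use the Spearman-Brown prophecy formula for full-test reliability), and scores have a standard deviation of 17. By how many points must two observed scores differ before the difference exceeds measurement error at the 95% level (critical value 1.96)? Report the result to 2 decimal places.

Full-length reliability (Spearman-Brown) = 2(0.8)/(1+0.8) ≈ 0.8889
SEM = 17.0000*√(1 − 0.8889) ≈ 5.6667
Standard error of the difference = 5.6667·√2 ≈ 8.0139
Minimum reliable difference = 1.96 * SE_diff ≈ 1.96 * 8.0139 ≈ 15.7072

15.71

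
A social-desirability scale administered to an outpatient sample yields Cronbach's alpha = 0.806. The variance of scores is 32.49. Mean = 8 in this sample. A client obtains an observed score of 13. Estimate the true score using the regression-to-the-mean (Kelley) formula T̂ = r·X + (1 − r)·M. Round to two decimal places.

12.03

T̂ = 0.8060(13) + 0.1940(8) ≈ 12.0300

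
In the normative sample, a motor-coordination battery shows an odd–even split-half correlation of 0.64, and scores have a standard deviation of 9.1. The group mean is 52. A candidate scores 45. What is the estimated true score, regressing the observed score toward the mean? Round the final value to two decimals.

46.54

r_full = 2·0.64 / (1 + 0.64) ≈ 0.7805
Estimated true score = 0.7805*45 + (1 − 0.7805)*52 ≈ 46.5366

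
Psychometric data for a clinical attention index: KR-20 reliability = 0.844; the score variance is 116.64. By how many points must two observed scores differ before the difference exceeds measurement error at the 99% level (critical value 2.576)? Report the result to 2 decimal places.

15.54

SD = √116.64 ≃ 10.800
SEM = 10.800 × √(1 − 0.844) = 10.800 × √0.156 ≃ 10.800 × 0.395 ≃ 4.266
SE_diff = √2 × SEM ≃ 6.033
Smallest detectable difference = 2.576×6.033 ≃ 15.540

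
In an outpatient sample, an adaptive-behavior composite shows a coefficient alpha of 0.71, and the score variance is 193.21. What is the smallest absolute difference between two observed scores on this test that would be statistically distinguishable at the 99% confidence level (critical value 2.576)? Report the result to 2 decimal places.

σ = 193.21^(1/2) = 13.9000
The standard error of measurement is 13.9000×√(1 − 0.7100) ≈ 13.9000×0.5385 ≈ 7.4854.
SE_diff = SEM × √2 ≈ 7.4854 × 1.4142 ≈ 10.5859
Minimum reliable difference = 2.576 × SE_diff ≈ 2.576 × 10.5859 ≈ 27.2693

27.27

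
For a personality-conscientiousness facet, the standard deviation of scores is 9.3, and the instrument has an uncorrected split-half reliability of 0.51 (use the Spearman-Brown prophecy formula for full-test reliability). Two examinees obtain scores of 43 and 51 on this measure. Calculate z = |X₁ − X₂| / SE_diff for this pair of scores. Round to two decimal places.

Spearman-Brown: r = 2(0.51) / (1 + 0.51) = 1.0200 / 1.5100 ≃ 0.6755
The standard error of measurement is 9.3000*√(1 − 0.6755) ≃ 9.3000*0.5697 ≃ 5.2978.
SE_diff = SEM * √2 ≃ 5.2978 * 1.4142 ≃ 7.4922
z = |43 − 51| / 7.4922 = 8 / 7.4922 ≃ 1.0678

1.07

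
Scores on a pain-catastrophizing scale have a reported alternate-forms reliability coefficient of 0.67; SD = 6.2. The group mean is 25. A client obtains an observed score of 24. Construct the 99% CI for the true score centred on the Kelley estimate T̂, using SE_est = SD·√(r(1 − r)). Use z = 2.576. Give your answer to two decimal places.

T̂ = 0.670(24) + 0.330(25) ≈ 24.330
SE_est = 6.200·√(0.670·0.330) ≈ 2.915
CI = 24.330 ± 2.576 · 2.915 → [16.820, 31.840]

[16.82, 31.84]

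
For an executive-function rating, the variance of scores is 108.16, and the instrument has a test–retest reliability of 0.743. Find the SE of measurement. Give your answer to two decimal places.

5.27

SD = √108.16 = 10.400
The standard error of measurement is 10.400·√(1 − 0.743) ≈ 10.400·0.507 ≈ 5.272.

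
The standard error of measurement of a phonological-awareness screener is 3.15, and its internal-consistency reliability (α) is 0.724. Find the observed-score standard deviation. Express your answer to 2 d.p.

6.00

SD = SEM / √(1 − r) = 3.15 / √0.27600 ≈ 3.15 / 0.52536 ≈ 5.99592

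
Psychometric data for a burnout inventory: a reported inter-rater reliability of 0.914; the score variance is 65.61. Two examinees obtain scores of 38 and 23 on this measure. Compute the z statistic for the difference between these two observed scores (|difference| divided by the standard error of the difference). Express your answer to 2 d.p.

σ = 65.61^(1/2) = 8.1000
SEM = 8.1000 * √(1 − 0.9140) = 8.1000 * √0.0860 ≈ 8.1000 * 0.2933 ≈ 2.3754
Standard error of the difference = 2.3754·√2 ≈ 3.3593
z = |38 − 23| / 3.3593 = 15 / 3.3593 ≈ 4.4652

4.47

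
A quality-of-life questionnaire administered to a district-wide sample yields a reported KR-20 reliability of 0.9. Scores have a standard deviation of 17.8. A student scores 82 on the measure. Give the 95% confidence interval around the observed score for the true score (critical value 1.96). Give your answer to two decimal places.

SEM = 17.8000 × √(1 − 0.9000) = 17.8000 × √0.1000 ≈ 17.8000 × 0.3162 ≈ 5.6289
1.96 × SEM ≈ 11.0326
CI = 82 ± 11.0326 → [70.9674, 93.0326]

[70.97, 93.03]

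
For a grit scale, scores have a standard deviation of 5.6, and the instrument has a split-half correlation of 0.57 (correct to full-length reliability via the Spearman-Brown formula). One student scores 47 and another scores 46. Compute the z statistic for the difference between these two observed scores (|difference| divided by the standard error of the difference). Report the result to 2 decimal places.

0.24

r_full = 2·0.57 / (1 + 0.57) ≈ 0.72611
The standard error of measurement is 5.60000*√(1 − 0.72611) ≈ 5.60000*0.52334 ≈ 2.93071.
SE_diff = SEM * √2 ≈ 2.93071 * 1.41421 ≈ 4.14465
z = |47 − 46| / 4.14465 = 1 / 4.14465 ≈ 0.24128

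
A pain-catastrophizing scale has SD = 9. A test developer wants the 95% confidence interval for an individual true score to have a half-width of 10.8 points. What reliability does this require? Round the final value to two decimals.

SEM needed = half-width / z = 10.8/1.96 ≈ 5.5102
r = 1 − (5.5102/9)² ≈ 1 − 0.3748 ≈ 0.6252

0.63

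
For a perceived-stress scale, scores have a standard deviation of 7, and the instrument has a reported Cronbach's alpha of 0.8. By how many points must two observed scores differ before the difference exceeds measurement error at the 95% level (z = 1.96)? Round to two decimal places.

8.68

SEM = 7.0000 · √(1 − 0.8000) = 7.0000 · √0.2000 ≈ 7.0000 · 0.4472 ≈ 3.1305
Standard error of the difference = 3.1305·√2 ≈ 4.4272
Smallest detectable difference = 1.96·4.4272 ≈ 8.6773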